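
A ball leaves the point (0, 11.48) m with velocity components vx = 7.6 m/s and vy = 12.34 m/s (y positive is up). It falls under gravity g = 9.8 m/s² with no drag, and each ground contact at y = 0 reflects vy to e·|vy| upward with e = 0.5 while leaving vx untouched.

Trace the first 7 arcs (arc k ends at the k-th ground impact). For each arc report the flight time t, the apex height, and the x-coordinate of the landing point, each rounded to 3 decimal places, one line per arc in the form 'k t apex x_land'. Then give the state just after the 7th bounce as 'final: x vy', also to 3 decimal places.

Arc 1: start y=11.480, vy=12.340 → t=3.241, apex=19.249, x_land=24.633, impact vy=-19.424
  bounce: vy ← 0.5·19.424 = 9.712
Arc 2: start y=0.000, vy=9.712 → t=1.982, apex=4.812, x_land=39.696, impact vy=-9.712
  bounce: vy ← 0.5·9.712 = 4.856
Arc 3: start y=0.000, vy=4.856 → t=0.991, apex=1.203, x_land=47.228, impact vy=-4.856
  bounce: vy ← 0.5·4.856 = 2.428
Arc 4: start y=0.000, vy=2.428 → t=0.496, apex=0.301, x_land=50.994, impact vy=-2.428
  bounce: vy ← 0.5·2.428 = 1.214
Arc 5: start y=0.000, vy=1.214 → t=0.248, apex=0.075, x_land=52.877, impact vy=-1.214
  bounce: vy ← 0.5·1.214 = 0.607
Arc 6: start y=0.000, vy=0.607 → t=0.124, apex=0.019, x_land=53.818, impact vy=-0.607
  bounce: vy ← 0.5·0.607 = 0.303
Arc 7: start y=0.000, vy=0.303 → t=0.062, apex=0.005, x_land=54.289, impact vy=-0.303
  bounce: vy ← 0.5·0.303 = 0.152

1 3.241 19.249 24.633
2 1.982 4.812 39.696
3 0.991 1.203 47.228
4 0.496 0.301 50.994
5 0.248 0.075 52.877
6 0.124 0.019 53.818
7 0.062 0.005 54.289
final: 54.289 0.152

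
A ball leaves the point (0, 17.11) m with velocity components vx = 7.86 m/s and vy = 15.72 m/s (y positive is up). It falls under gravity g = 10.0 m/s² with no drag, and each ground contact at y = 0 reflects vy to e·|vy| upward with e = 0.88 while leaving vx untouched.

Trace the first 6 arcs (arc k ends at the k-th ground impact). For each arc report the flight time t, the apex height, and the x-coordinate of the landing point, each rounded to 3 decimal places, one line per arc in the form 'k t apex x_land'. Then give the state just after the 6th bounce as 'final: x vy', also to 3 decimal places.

1 4.000 29.466 31.437
2 4.273 22.818 65.019
3 3.760 17.671 94.571
4 3.309 13.684 120.578
5 2.912 10.597 143.463
6 2.562 8.206 163.602
final: 163.602 11.274

Arc 1: start y=17.110, vy=15.720 → t=4.000, apex=29.466, x_land=31.437, impact vy=-24.276
  bounce: vy ← 0.88·24.276 = 21.363
Arc 2: start y=0.000, vy=21.363 → t=4.273, apex=22.818, x_land=65.019, impact vy=-21.363
  bounce: vy ← 0.88·21.363 = 18.799
Arc 3: start y=0.000, vy=18.799 → t=3.760, apex=17.671, x_land=94.571, impact vy=-18.799
  bounce: vy ← 0.88·18.799 = 16.543
Arc 4: start y=0.000, vy=16.543 → t=3.309, apex=13.684, x_land=120.578, impact vy=-16.543
  bounce: vy ← 0.88·16.543 = 14.558
Arc 5: start y=0.000, vy=14.558 → t=2.912, apex=10.597, x_land=143.463, impact vy=-14.558
  bounce: vy ← 0.88·14.558 = 12.811
Arc 6: start y=0.000, vy=12.811 → t=2.562, apex=8.206, x_land=163.602, impact vy=-12.811
  bounce: vy ← 0.88·12.811 = 11.274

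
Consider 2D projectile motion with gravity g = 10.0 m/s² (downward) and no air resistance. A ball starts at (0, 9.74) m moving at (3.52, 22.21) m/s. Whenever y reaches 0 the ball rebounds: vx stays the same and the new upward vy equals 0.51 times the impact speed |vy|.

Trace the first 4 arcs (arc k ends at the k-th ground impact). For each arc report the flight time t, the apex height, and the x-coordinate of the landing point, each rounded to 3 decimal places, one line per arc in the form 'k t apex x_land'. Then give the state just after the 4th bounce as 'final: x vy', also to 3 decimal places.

Arc 1: start y=9.740, vy=22.210 → t=4.844, apex=34.404, x_land=17.051, impact vy=-26.231
  bounce: vy ← 0.51·26.231 = 13.378
Arc 2: start y=0.000, vy=13.378 → t=2.676, apex=8.949, x_land=26.469, impact vy=-13.378
  bounce: vy ← 0.51·13.378 = 6.823
Arc 3: start y=0.000, vy=6.823 → t=1.365, apex=2.328, x_land=31.273, impact vy=-6.823
  bounce: vy ← 0.51·6.823 = 3.480
Arc 4: start y=0.000, vy=3.480 → t=0.696, apex=0.605, x_land=33.722, impact vy=-3.480
  bounce: vy ← 0.51·3.480 = 1.775

1 4.844 34.404 17.051
2 2.676 8.949 26.469
3 1.365 2.328 31.273
4 0.696 0.605 33.722
final: 33.722 1.775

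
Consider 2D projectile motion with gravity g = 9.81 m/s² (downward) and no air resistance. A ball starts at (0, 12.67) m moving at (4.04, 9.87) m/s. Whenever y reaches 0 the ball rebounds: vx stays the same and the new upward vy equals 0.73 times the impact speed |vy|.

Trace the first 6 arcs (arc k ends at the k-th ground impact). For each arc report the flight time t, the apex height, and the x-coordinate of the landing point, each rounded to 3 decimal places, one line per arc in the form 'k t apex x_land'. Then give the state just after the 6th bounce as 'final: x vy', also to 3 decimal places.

Arc 1: start y=12.670, vy=9.870 → t=2.902, apex=17.635, x_land=11.725, impact vy=-18.601
  bounce: vy ← 0.73·18.601 = 13.579
Arc 2: start y=0.000, vy=13.579 → t=2.768, apex=9.398, x_land=22.909, impact vy=-13.579
  bounce: vy ← 0.73·13.579 = 9.913
Arc 3: start y=0.000, vy=9.913 → t=2.021, apex=5.008, x_land=31.074, impact vy=-9.913
  bounce: vy ← 0.73·9.913 = 7.236
Arc 4: start y=0.000, vy=7.236 → t=1.475, apex=2.669, x_land=37.034, impact vy=-7.236
  bounce: vy ← 0.73·7.236 = 5.282
Arc 5: start y=0.000, vy=5.282 → t=1.077, apex=1.422, x_land=41.385, impact vy=-5.282
  bounce: vy ← 0.73·5.282 = 3.856
Arc 6: start y=0.000, vy=3.856 → t=0.786, apex=0.758, x_land=44.561, impact vy=-3.856
  bounce: vy ← 0.73·3.856 = 2.815

1 2.902 17.635 11.725
2 2.768 9.398 22.909
3 2.021 5.008 31.074
4 1.475 2.669 37.034
5 1.077 1.422 41.385
6 0.786 0.758 44.561
final: 44.561 2.815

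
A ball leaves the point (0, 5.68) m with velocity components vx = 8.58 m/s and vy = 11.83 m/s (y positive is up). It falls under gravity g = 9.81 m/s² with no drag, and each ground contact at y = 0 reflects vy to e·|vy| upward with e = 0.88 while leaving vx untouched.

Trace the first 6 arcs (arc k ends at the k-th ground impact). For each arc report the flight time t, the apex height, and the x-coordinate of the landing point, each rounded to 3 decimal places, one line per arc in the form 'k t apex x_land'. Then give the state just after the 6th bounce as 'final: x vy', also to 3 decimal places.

1 2.822 12.813 24.214
2 2.845 9.922 48.621
3 2.503 7.684 70.098
4 2.203 5.950 88.999
5 1.939 4.608 105.631
6 1.706 3.568 120.267
final: 120.267 7.363

Arc 1: start y=5.680, vy=11.830 → t=2.822, apex=12.813, x_land=24.214, impact vy=-15.855
  bounce: vy ← 0.88·15.855 = 13.953
Arc 2: start y=0.000, vy=13.953 → t=2.845, apex=9.922, x_land=48.621, impact vy=-13.953
  bounce: vy ← 0.88·13.953 = 12.278
Arc 3: start y=0.000, vy=12.278 → t=2.503, apex=7.684, x_land=70.098, impact vy=-12.278
  bounce: vy ← 0.88·12.278 = 10.805
Arc 4: start y=0.000, vy=10.805 → t=2.203, apex=5.950, x_land=88.999, impact vy=-10.805
  bounce: vy ← 0.88·10.805 = 9.508
Arc 5: start y=0.000, vy=9.508 → t=1.939, apex=4.608, x_land=105.631, impact vy=-9.508
  bounce: vy ← 0.88·9.508 = 8.367
Arc 6: start y=0.000, vy=8.367 → t=1.706, apex=3.568, x_land=120.267, impact vy=-8.367
  bounce: vy ← 0.88·8.367 = 7.363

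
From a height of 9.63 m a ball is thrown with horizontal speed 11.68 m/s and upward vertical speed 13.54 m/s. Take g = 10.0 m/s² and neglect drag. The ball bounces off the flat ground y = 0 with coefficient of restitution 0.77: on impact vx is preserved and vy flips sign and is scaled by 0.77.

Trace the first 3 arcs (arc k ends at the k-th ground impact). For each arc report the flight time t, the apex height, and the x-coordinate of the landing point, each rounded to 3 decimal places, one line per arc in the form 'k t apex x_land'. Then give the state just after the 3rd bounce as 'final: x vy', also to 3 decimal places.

Arc 1: start y=9.630, vy=13.540 → t=3.293, apex=18.797, x_land=38.461, impact vy=-19.389
  bounce: vy ← 0.77·19.389 = 14.929
Arc 2: start y=0.000, vy=14.929 → t=2.986, apex=11.144, x_land=73.336, impact vy=-14.929
  bounce: vy ← 0.77·14.929 = 11.496
Arc 3: start y=0.000, vy=11.496 → t=2.299, apex=6.608, x_land=100.190, impact vy=-11.496
  bounce: vy ← 0.77·11.496 = 8.852

1 3.293 18.797 38.461
2 2.986 11.144 73.336
3 2.299 6.608 100.190
final: 100.190 8.852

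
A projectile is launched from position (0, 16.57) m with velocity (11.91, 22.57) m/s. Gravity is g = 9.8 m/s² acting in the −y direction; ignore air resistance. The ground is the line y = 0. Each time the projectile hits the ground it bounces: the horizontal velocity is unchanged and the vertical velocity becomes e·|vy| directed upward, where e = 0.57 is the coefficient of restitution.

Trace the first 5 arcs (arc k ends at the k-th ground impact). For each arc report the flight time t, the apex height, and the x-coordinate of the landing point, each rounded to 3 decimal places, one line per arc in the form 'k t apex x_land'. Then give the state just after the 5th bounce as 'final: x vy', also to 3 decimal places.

1 5.250 42.560 62.530
2 3.360 13.828 102.545
3 1.915 4.493 125.353
4 1.092 1.460 138.354
5 0.622 0.474 145.764
final: 145.764 1.738

Arc 1: start y=16.570, vy=22.570 → t=5.250, apex=42.560, x_land=62.530, impact vy=-28.882
  bounce: vy ← 0.57·28.882 = 16.463
Arc 2: start y=0.000, vy=16.463 → t=3.360, apex=13.828, x_land=102.545, impact vy=-16.463
  bounce: vy ← 0.57·16.463 = 9.384
Arc 3: start y=0.000, vy=9.384 → t=1.915, apex=4.493, x_land=125.353, impact vy=-9.384
  bounce: vy ← 0.57·9.384 = 5.349
Arc 4: start y=0.000, vy=5.349 → t=1.092, apex=1.460, x_land=138.354, impact vy=-5.349
  bounce: vy ← 0.57·5.349 = 3.049
Arc 5: start y=0.000, vy=3.049 → t=0.622, apex=0.474, x_land=145.764, impact vy=-3.049
  bounce: vy ← 0.57·3.049 = 1.738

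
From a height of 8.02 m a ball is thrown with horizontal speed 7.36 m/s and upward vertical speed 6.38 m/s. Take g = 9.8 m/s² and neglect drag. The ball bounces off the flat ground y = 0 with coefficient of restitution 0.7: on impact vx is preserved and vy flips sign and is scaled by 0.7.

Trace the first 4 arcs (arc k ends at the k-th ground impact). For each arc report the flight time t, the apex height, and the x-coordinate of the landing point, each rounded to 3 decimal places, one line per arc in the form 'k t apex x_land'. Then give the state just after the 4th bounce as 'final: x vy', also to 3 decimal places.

1 2.086 10.097 15.357
2 2.010 4.947 30.148
3 1.407 2.424 40.501
4 0.985 1.188 47.749
final: 47.749 3.378

Arc 1: start y=8.020, vy=6.380 → t=2.086, apex=10.097, x_land=15.357, impact vy=-14.068
  bounce: vy ← 0.7·14.068 = 9.847
Arc 2: start y=0.000, vy=9.847 → t=2.010, apex=4.947, x_land=30.148, impact vy=-9.847
  bounce: vy ← 0.7·9.847 = 6.893
Arc 3: start y=0.000, vy=6.893 → t=1.407, apex=2.424, x_land=40.501, impact vy=-6.893
  bounce: vy ← 0.7·6.893 = 4.825
Arc 4: start y=0.000, vy=4.825 → t=0.985, apex=1.188, x_land=47.749, impact vy=-4.825
  bounce: vy ← 0.7·4.825 = 3.378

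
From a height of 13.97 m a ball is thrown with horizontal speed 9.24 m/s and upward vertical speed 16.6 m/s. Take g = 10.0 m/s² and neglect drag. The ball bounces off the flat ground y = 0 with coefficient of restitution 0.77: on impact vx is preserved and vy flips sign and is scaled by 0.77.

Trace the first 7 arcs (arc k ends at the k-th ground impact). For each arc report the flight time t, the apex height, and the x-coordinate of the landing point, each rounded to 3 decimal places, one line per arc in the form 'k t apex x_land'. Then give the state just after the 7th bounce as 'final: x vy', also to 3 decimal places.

Arc 1: start y=13.970, vy=16.600 → t=4.016, apex=27.748, x_land=37.106, impact vy=-23.558
  bounce: vy ← 0.77·23.558 = 18.139
Arc 2: start y=0.000, vy=18.139 → t=3.628, apex=16.452, x_land=70.627, impact vy=-18.139
  bounce: vy ← 0.77·18.139 = 13.967
Arc 3: start y=0.000, vy=13.967 → t=2.793, apex=9.754, x_land=96.439, impact vy=-13.967
  bounce: vy ← 0.77·13.967 = 10.755
Arc 4: start y=0.000, vy=10.755 → t=2.151, apex=5.783, x_land=116.314, impact vy=-10.755
  bounce: vy ← 0.77·10.755 = 8.281
Arc 5: start y=0.000, vy=8.281 → t=1.656, apex=3.429, x_land=131.617, impact vy=-8.281
  bounce: vy ← 0.77·8.281 = 6.377
Arc 6: start y=0.000, vy=6.377 → t=1.275, apex=2.033, x_land=143.401, impact vy=-6.377
  bounce: vy ← 0.77·6.377 = 4.910
Arc 7: start y=0.000, vy=4.910 → t=0.982, apex=1.205, x_land=152.475, impact vy=-4.910
  bounce: vy ← 0.77·4.910 = 3.781

1 4.016 27.748 37.106
2 3.628 16.452 70.627
3 2.793 9.754 96.439
4 2.151 5.783 116.314
5 1.656 3.429 131.617
6 1.275 2.033 143.401
7 0.982 1.205 152.475
final: 152.475 3.781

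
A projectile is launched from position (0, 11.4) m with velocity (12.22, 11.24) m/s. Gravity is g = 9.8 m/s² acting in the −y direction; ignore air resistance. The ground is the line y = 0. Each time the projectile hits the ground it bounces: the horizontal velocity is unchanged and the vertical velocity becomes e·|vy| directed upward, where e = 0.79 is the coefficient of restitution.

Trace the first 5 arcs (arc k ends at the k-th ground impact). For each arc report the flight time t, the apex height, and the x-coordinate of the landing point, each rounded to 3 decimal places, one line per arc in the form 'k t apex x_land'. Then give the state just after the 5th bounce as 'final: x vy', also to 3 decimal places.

1 3.055 17.846 37.336
2 3.015 11.138 74.183
3 2.382 6.951 103.292
4 1.882 4.338 126.288
5 1.487 2.707 144.455
final: 144.455 5.755

Arc 1: start y=11.400, vy=11.240 → t=3.055, apex=17.846, x_land=37.336, impact vy=-18.702
  bounce: vy ← 0.79·18.702 = 14.775
Arc 2: start y=0.000, vy=14.775 → t=3.015, apex=11.138, x_land=74.183, impact vy=-14.775
  bounce: vy ← 0.79·14.775 = 11.672
Arc 3: start y=0.000, vy=11.672 → t=2.382, apex=6.951, x_land=103.292, impact vy=-11.672
  bounce: vy ← 0.79·11.672 = 9.221
Arc 4: start y=0.000, vy=9.221 → t=1.882, apex=4.338, x_land=126.288, impact vy=-9.221
  bounce: vy ← 0.79·9.221 = 7.285
Arc 5: start y=0.000, vy=7.285 → t=1.487, apex=2.707, x_land=144.455, impact vy=-7.285
  bounce: vy ← 0.79·7.285 = 5.755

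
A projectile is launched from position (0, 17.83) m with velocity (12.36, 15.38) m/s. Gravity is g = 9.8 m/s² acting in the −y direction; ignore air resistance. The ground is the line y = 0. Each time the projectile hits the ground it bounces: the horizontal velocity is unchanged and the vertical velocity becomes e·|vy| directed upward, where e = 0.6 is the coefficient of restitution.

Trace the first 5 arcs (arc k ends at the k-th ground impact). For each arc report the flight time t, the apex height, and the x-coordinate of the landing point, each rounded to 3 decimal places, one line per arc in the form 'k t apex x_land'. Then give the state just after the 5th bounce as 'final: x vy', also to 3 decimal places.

Arc 1: start y=17.830, vy=15.380 → t=4.040, apex=29.899, x_land=49.929, impact vy=-24.208
  bounce: vy ← 0.6·24.208 = 14.525
Arc 2: start y=0.000, vy=14.525 → t=2.964, apex=10.763, x_land=86.567, impact vy=-14.525
  bounce: vy ← 0.6·14.525 = 8.715
Arc 3: start y=0.000, vy=8.715 → t=1.779, apex=3.875, x_land=108.549, impact vy=-8.715
  bounce: vy ← 0.6·8.715 = 5.229
Arc 4: start y=0.000, vy=5.229 → t=1.067, apex=1.395, x_land=121.739, impact vy=-5.229
  bounce: vy ← 0.6·5.229 = 3.137
Arc 5: start y=0.000, vy=3.137 → t=0.640, apex=0.502, x_land=129.652, impact vy=-3.137
  bounce: vy ← 0.6·3.137 = 1.882

1 4.040 29.899 49.929
2 2.964 10.763 86.567
3 1.779 3.875 108.549
4 1.067 1.395 121.739
5 0.640 0.502 129.652
final: 129.652 1.882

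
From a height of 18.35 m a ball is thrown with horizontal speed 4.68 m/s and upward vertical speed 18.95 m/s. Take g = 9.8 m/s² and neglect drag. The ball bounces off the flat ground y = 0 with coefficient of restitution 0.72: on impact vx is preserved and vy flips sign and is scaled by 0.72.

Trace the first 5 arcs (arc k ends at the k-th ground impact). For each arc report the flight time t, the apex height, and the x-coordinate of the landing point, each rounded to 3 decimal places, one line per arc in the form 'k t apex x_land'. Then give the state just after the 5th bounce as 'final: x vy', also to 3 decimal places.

1 4.669 36.672 21.853
2 3.939 19.011 40.289
3 2.836 9.855 53.563
4 2.042 5.109 63.121
5 1.470 2.648 70.002
final: 70.002 5.187

Arc 1: start y=18.350, vy=18.950 → t=4.669, apex=36.672, x_land=21.853, impact vy=-26.810
  bounce: vy ← 0.72·26.810 = 19.303
Arc 2: start y=0.000, vy=19.303 → t=3.939, apex=19.011, x_land=40.289, impact vy=-19.303
  bounce: vy ← 0.72·19.303 = 13.898
Arc 3: start y=0.000, vy=13.898 → t=2.836, apex=9.855, x_land=53.563, impact vy=-13.898
  bounce: vy ← 0.72·13.898 = 10.007
Arc 4: start y=0.000, vy=10.007 → t=2.042, apex=5.109, x_land=63.121, impact vy=-10.007
  bounce: vy ← 0.72·10.007 = 7.205
Arc 5: start y=0.000, vy=7.205 → t=1.470, apex=2.648, x_land=70.002, impact vy=-7.205
  bounce: vy ← 0.72·7.205 = 5.187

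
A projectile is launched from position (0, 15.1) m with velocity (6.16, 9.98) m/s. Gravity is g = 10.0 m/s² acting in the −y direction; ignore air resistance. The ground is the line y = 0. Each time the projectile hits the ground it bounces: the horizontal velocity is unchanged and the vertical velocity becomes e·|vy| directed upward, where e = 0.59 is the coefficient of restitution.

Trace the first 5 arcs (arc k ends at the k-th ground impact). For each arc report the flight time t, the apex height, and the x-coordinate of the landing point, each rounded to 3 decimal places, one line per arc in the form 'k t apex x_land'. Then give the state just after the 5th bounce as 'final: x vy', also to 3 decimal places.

1 3.002 20.080 18.492
2 2.365 6.990 33.059
3 1.395 2.433 41.653
4 0.823 0.847 46.724
5 0.486 0.295 49.716
final: 49.716 1.433

Arc 1: start y=15.100, vy=9.980 → t=3.002, apex=20.080, x_land=18.492, impact vy=-20.040
  bounce: vy ← 0.59·20.040 = 11.824
Arc 2: start y=0.000, vy=11.824 → t=2.365, apex=6.990, x_land=33.059, impact vy=-11.824
  bounce: vy ← 0.59·11.824 = 6.976
Arc 3: start y=0.000, vy=6.976 → t=1.395, apex=2.433, x_land=41.653, impact vy=-6.976
  bounce: vy ← 0.59·6.976 = 4.116
Arc 4: start y=0.000, vy=4.116 → t=0.823, apex=0.847, x_land=46.724, impact vy=-4.116
  bounce: vy ← 0.59·4.116 = 2.428
Arc 5: start y=0.000, vy=2.428 → t=0.486, apex=0.295, x_land=49.716, impact vy=-2.428
  bounce: vy ← 0.59·2.428 = 1.433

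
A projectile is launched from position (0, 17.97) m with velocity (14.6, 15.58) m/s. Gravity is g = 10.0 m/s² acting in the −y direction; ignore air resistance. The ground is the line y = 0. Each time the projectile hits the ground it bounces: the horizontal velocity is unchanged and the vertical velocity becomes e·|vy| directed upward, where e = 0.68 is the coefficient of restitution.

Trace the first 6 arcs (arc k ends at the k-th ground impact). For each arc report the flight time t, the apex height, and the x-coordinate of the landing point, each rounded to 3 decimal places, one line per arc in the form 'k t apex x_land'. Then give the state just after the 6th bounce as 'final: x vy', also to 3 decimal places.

Arc 1: start y=17.970, vy=15.580 → t=4.012, apex=30.107, x_land=58.573, impact vy=-24.538
  bounce: vy ← 0.68·24.538 = 16.686
Arc 2: start y=0.000, vy=16.686 → t=3.337, apex=13.921, x_land=107.297, impact vy=-16.686
  bounce: vy ← 0.68·16.686 = 11.347
Arc 3: start y=0.000, vy=11.347 → t=2.269, apex=6.437, x_land=140.429, impact vy=-11.347
  bounce: vy ← 0.68·11.347 = 7.716
Arc 4: start y=0.000, vy=7.716 → t=1.543, apex=2.977, x_land=162.958, impact vy=-7.716
  bounce: vy ← 0.68·7.716 = 5.247
Arc 5: start y=0.000, vy=5.247 → t=1.049, apex=1.376, x_land=178.279, impact vy=-5.247
  bounce: vy ← 0.68·5.247 = 3.568
Arc 6: start y=0.000, vy=3.568 → t=0.714, apex=0.636, x_land=188.696, impact vy=-3.568
  bounce: vy ← 0.68·3.568 = 2.426

1 4.012 30.107 58.573
2 3.337 13.921 107.297
3 2.269 6.437 140.429
4 1.543 2.977 162.958
5 1.049 1.376 178.279
6 0.714 0.636 188.696
final: 188.696 2.426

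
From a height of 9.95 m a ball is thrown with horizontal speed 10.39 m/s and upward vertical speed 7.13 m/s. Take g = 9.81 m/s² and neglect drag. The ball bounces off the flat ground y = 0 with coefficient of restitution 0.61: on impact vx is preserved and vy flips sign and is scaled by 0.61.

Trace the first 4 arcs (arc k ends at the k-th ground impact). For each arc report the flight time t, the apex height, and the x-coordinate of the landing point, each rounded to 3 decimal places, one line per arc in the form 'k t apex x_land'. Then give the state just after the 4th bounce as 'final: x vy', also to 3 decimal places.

Arc 1: start y=9.950, vy=7.130 → t=2.326, apex=12.541, x_land=24.165, impact vy=-15.686
  bounce: vy ← 0.61·15.686 = 9.569
Arc 2: start y=0.000, vy=9.569 → t=1.951, apex=4.667, x_land=44.434, impact vy=-9.569
  bounce: vy ← 0.61·9.569 = 5.837
Arc 3: start y=0.000, vy=5.837 → t=1.190, apex=1.736, x_land=56.798, impact vy=-5.837
  bounce: vy ← 0.61·5.837 = 3.560
Arc 4: start y=0.000, vy=3.560 → t=0.726, apex=0.646, x_land=64.339, impact vy=-3.560
  bounce: vy ← 0.61·3.560 = 2.172

1 2.326 12.541 24.165
2 1.951 4.667 44.434
3 1.190 1.736 56.798
4 0.726 0.646 64.339
final: 64.339 2.172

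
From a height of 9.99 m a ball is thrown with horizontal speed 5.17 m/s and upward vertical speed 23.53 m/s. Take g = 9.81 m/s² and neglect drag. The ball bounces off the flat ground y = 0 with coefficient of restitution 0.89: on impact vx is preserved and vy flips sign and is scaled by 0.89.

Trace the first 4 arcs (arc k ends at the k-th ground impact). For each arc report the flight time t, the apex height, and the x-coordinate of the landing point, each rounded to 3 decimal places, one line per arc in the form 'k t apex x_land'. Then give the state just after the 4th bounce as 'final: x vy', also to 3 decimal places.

1 5.190 38.209 26.830
2 4.968 30.266 52.515
3 4.422 23.973 75.374
4 3.935 18.989 95.719
final: 95.719 17.179

Arc 1: start y=9.990, vy=23.530 → t=5.190, apex=38.209, x_land=26.830, impact vy=-27.380
  bounce: vy ← 0.89·27.380 = 24.368
Arc 2: start y=0.000, vy=24.368 → t=4.968, apex=30.266, x_land=52.515, impact vy=-24.368
  bounce: vy ← 0.89·24.368 = 21.688
Arc 3: start y=0.000, vy=21.688 → t=4.422, apex=23.973, x_land=75.374, impact vy=-21.688
  bounce: vy ← 0.89·21.688 = 19.302
Arc 4: start y=0.000, vy=19.302 → t=3.935, apex=18.989, x_land=95.719, impact vy=-19.302
  bounce: vy ← 0.89·19.302 = 17.179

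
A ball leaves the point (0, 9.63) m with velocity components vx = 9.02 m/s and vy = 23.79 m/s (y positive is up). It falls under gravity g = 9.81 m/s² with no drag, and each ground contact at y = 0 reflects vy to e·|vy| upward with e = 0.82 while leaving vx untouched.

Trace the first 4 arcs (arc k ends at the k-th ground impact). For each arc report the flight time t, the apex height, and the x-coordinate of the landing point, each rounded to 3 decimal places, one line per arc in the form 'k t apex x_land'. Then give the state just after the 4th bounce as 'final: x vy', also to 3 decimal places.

Arc 1: start y=9.630, vy=23.790 → t=5.226, apex=38.476, x_land=47.137, impact vy=-27.476
  bounce: vy ← 0.82·27.476 = 22.530
Arc 2: start y=0.000, vy=22.530 → t=4.593, apex=25.871, x_land=88.568, impact vy=-22.530
  bounce: vy ← 0.82·22.530 = 18.475
Arc 3: start y=0.000, vy=18.475 → t=3.766, apex=17.396, x_land=122.542, impact vy=-18.475
  bounce: vy ← 0.82·18.475 = 15.149
Arc 4: start y=0.000, vy=15.149 → t=3.089, apex=11.697, x_land=150.400, impact vy=-15.149
  bounce: vy ← 0.82·15.149 = 12.422

1 5.226 38.476 47.137
2 4.593 25.871 88.568
3 3.766 17.396 122.542
4 3.089 11.697 150.400
final: 150.400 12.422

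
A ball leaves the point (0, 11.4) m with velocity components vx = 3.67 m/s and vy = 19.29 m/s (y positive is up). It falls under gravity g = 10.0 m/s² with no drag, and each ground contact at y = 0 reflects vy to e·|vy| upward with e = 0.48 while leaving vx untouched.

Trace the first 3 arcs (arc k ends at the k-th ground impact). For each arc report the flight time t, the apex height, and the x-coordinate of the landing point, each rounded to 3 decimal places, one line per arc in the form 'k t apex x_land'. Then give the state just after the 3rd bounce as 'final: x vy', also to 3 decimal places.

Arc 1: start y=11.400, vy=19.290 → t=4.379, apex=30.005, x_land=16.070, impact vy=-24.497
  bounce: vy ← 0.48·24.497 = 11.759
Arc 2: start y=0.000, vy=11.759 → t=2.352, apex=6.913, x_land=24.701, impact vy=-11.759
  bounce: vy ← 0.48·11.759 = 5.644
Arc 3: start y=0.000, vy=5.644 → t=1.129, apex=1.593, x_land=28.843, impact vy=-5.644
  bounce: vy ← 0.48·5.644 = 2.709

1 4.379 30.005 16.070
2 2.352 6.913 24.701
3 1.129 1.593 28.843
final: 28.843 2.709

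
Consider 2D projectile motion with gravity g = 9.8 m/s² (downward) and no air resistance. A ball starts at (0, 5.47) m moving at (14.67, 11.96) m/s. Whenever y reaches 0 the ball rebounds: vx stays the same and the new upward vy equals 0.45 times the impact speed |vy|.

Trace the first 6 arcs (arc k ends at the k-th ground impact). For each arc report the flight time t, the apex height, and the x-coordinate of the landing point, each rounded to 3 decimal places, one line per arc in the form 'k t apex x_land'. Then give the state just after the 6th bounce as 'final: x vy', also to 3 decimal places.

Arc 1: start y=5.470, vy=11.960 → t=2.835, apex=12.768, x_land=41.584, impact vy=-15.819
  bounce: vy ← 0.45·15.819 = 7.119
Arc 2: start y=0.000, vy=7.119 → t=1.453, apex=2.586, x_land=62.897, impact vy=-7.119
  bounce: vy ← 0.45·7.119 = 3.203
Arc 3: start y=0.000, vy=3.203 → t=0.654, apex=0.524, x_land=72.487, impact vy=-3.203
  bounce: vy ← 0.45·3.203 = 1.442
Arc 4: start y=0.000, vy=1.442 → t=0.294, apex=0.106, x_land=76.803, impact vy=-1.442
  bounce: vy ← 0.45·1.442 = 0.649
Arc 5: start y=0.000, vy=0.649 → t=0.132, apex=0.021, x_land=78.745, impact vy=-0.649
  bounce: vy ← 0.45·0.649 = 0.292
Arc 6: start y=0.000, vy=0.292 → t=0.060, apex=0.004, x_land=79.619, impact vy=-0.292
  bounce: vy ← 0.45·0.292 = 0.131

1 2.835 12.768 41.584
2 1.453 2.586 62.897
3 0.654 0.524 72.487
4 0.294 0.106 76.803
5 0.132 0.021 78.745
6 0.060 0.004 79.619
final: 79.619 0.131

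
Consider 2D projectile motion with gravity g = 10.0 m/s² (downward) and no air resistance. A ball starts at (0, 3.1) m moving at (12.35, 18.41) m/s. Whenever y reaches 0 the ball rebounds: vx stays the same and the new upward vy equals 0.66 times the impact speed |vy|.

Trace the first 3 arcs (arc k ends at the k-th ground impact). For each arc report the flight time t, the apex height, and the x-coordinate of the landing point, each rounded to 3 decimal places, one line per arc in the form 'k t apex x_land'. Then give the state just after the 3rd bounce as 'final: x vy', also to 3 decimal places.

Arc 1: start y=3.100, vy=18.410 → t=3.843, apex=20.046, x_land=47.465, impact vy=-20.023
  bounce: vy ← 0.66·20.023 = 13.215
Arc 2: start y=0.000, vy=13.215 → t=2.643, apex=8.732, x_land=80.107, impact vy=-13.215
  bounce: vy ← 0.66·13.215 = 8.722
Arc 3: start y=0.000, vy=8.722 → t=1.744, apex=3.804, x_land=101.650, impact vy=-8.722
  bounce: vy ← 0.66·8.722 = 5.757

1 3.843 20.046 47.465
2 2.643 8.732 80.107
3 1.744 3.804 101.650
final: 101.650 5.757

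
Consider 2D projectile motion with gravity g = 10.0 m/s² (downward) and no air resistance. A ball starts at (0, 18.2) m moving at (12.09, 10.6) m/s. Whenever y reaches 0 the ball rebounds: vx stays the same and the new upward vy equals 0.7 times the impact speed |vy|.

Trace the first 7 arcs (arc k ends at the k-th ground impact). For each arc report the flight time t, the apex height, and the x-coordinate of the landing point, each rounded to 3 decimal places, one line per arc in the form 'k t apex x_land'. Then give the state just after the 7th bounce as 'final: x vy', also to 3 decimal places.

1 3.243 23.818 39.203
2 3.056 11.671 76.145
3 2.139 5.719 102.004
4 1.497 2.802 120.106
5 1.048 1.373 132.777
6 0.734 0.673 141.647
7 0.514 0.330 147.856
final: 147.856 1.797

Arc 1: start y=18.200, vy=10.600 → t=3.243, apex=23.818, x_land=39.203, impact vy=-21.826
  bounce: vy ← 0.7·21.826 = 15.278
Arc 2: start y=0.000, vy=15.278 → t=3.056, apex=11.671, x_land=76.145, impact vy=-15.278
  bounce: vy ← 0.7·15.278 = 10.695
Arc 3: start y=0.000, vy=10.695 → t=2.139, apex=5.719, x_land=102.004, impact vy=-10.695
  bounce: vy ← 0.7·10.695 = 7.486
Arc 4: start y=0.000, vy=7.486 → t=1.497, apex=2.802, x_land=120.106, impact vy=-7.486
  bounce: vy ← 0.7·7.486 = 5.240
Arc 5: start y=0.000, vy=5.240 → t=1.048, apex=1.373, x_land=132.777, impact vy=-5.240
  bounce: vy ← 0.7·5.240 = 3.668
Arc 6: start y=0.000, vy=3.668 → t=0.734, apex=0.673, x_land=141.647, impact vy=-3.668
  bounce: vy ← 0.7·3.668 = 2.568
Arc 7: start y=0.000, vy=2.568 → t=0.514, apex=0.330, x_land=147.856, impact vy=-2.568
  bounce: vy ← 0.7·2.568 = 1.797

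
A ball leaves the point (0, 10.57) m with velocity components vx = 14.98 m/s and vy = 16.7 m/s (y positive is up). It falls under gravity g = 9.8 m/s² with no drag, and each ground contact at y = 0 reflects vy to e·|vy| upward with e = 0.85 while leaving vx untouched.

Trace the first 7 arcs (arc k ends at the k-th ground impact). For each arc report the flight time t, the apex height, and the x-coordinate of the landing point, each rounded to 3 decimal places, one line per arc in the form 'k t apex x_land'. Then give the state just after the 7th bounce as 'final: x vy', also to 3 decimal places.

1 3.954 24.799 59.227
2 3.824 17.917 116.517
3 3.251 12.945 165.214
4 2.763 9.353 206.606
5 2.349 6.758 241.790
6 1.996 4.882 271.696
7 1.697 3.527 297.116
final: 297.116 7.068

Arc 1: start y=10.570, vy=16.700 → t=3.954, apex=24.799, x_land=59.227, impact vy=-22.047
  bounce: vy ← 0.85·22.047 = 18.740
Arc 2: start y=0.000, vy=18.740 → t=3.824, apex=17.917, x_land=116.517, impact vy=-18.740
  bounce: vy ← 0.85·18.740 = 15.929
Arc 3: start y=0.000, vy=15.929 → t=3.251, apex=12.945, x_land=165.214, impact vy=-15.929
  bounce: vy ← 0.85·15.929 = 13.539
Arc 4: start y=0.000, vy=13.539 → t=2.763, apex=9.353, x_land=206.606, impact vy=-13.539
  bounce: vy ← 0.85·13.539 = 11.509
Arc 5: start y=0.000, vy=11.509 → t=2.349, apex=6.758, x_land=241.790, impact vy=-11.509
  bounce: vy ← 0.85·11.509 = 9.782
Arc 6: start y=0.000, vy=9.782 → t=1.996, apex=4.882, x_land=271.696, impact vy=-9.782
  bounce: vy ← 0.85·9.782 = 8.315
Arc 7: start y=0.000, vy=8.315 → t=1.697, apex=3.527, x_land=297.116, impact vy=-8.315
  bounce: vy ← 0.85·8.315 = 7.068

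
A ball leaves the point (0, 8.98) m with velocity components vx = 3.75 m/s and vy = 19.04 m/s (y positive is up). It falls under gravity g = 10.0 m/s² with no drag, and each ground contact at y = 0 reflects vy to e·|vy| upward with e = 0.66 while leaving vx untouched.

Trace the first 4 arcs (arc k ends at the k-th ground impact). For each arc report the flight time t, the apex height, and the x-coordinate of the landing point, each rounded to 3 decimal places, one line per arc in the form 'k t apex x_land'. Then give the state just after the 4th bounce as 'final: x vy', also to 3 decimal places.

Arc 1: start y=8.980, vy=19.040 → t=4.232, apex=27.106, x_land=15.871, impact vy=-23.284
  bounce: vy ← 0.66·23.284 = 15.367
Arc 2: start y=0.000, vy=15.367 → t=3.073, apex=11.807, x_land=27.397, impact vy=-15.367
  bounce: vy ← 0.66·15.367 = 10.142
Arc 3: start y=0.000, vy=10.142 → t=2.028, apex=5.143, x_land=35.003, impact vy=-10.142
  bounce: vy ← 0.66·10.142 = 6.694
Arc 4: start y=0.000, vy=6.694 → t=1.339, apex=2.240, x_land=40.024, impact vy=-6.694
  bounce: vy ← 0.66·6.694 = 4.418

1 4.232 27.106 15.871
2 3.073 11.807 27.397
3 2.028 5.143 35.003
4 1.339 2.240 40.024
final: 40.024 4.418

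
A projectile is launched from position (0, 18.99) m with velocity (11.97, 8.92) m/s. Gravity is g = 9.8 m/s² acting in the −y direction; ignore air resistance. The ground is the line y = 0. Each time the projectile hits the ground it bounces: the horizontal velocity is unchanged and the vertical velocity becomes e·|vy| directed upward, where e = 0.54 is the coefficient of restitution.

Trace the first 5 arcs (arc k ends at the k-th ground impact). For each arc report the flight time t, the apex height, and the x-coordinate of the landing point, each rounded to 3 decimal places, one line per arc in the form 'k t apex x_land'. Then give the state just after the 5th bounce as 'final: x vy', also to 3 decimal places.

1 3.079 23.050 36.856
2 2.342 6.721 64.895
3 1.265 1.960 80.035
4 0.683 0.572 88.211
5 0.369 0.167 92.626
final: 92.626 0.976

Arc 1: start y=18.990, vy=8.920 → t=3.079, apex=23.050, x_land=36.856, impact vy=-21.255
  bounce: vy ← 0.54·21.255 = 11.478
Arc 2: start y=0.000, vy=11.478 → t=2.342, apex=6.721, x_land=64.895, impact vy=-11.478
  bounce: vy ← 0.54·11.478 = 6.198
Arc 3: start y=0.000, vy=6.198 → t=1.265, apex=1.960, x_land=80.035, impact vy=-6.198
  bounce: vy ← 0.54·6.198 = 3.347
Arc 4: start y=0.000, vy=3.347 → t=0.683, apex=0.572, x_land=88.211, impact vy=-3.347
  bounce: vy ← 0.54·3.347 = 1.807
Arc 5: start y=0.000, vy=1.807 → t=0.369, apex=0.167, x_land=92.626, impact vy=-1.807
  bounce: vy ← 0.54·1.807 = 0.976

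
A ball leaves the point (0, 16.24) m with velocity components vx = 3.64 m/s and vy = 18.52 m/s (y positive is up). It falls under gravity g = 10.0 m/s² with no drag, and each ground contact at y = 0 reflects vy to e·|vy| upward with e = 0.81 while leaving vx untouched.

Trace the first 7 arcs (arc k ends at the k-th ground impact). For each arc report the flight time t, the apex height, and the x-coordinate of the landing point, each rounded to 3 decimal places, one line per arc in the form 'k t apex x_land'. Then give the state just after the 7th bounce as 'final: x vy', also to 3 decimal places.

1 4.436 33.390 16.148
2 4.186 21.907 31.386
3 3.391 14.373 43.729
4 2.747 9.430 53.727
5 2.225 6.187 61.825
6 1.802 4.059 68.385
7 1.460 2.663 73.698
final: 73.698 5.912

Arc 1: start y=16.240, vy=18.520 → t=4.436, apex=33.390, x_land=16.148, impact vy=-25.842
  bounce: vy ← 0.81·25.842 = 20.932
Arc 2: start y=0.000, vy=20.932 → t=4.186, apex=21.907, x_land=31.386, impact vy=-20.932
  bounce: vy ← 0.81·20.932 = 16.955
Arc 3: start y=0.000, vy=16.955 → t=3.391, apex=14.373, x_land=43.729, impact vy=-16.955
  bounce: vy ← 0.81·16.955 = 13.733
Arc 4: start y=0.000, vy=13.733 → t=2.747, apex=9.430, x_land=53.727, impact vy=-13.733
  bounce: vy ← 0.81·13.733 = 11.124
Arc 5: start y=0.000, vy=11.124 → t=2.225, apex=6.187, x_land=61.825, impact vy=-11.124
  bounce: vy ← 0.81·11.124 = 9.010
Arc 6: start y=0.000, vy=9.010 → t=1.802, apex=4.059, x_land=68.385, impact vy=-9.010
  bounce: vy ← 0.81·9.010 = 7.298
Arc 7: start y=0.000, vy=7.298 → t=1.460, apex=2.663, x_land=73.698, impact vy=-7.298
  bounce: vy ← 0.81·7.298 = 5.912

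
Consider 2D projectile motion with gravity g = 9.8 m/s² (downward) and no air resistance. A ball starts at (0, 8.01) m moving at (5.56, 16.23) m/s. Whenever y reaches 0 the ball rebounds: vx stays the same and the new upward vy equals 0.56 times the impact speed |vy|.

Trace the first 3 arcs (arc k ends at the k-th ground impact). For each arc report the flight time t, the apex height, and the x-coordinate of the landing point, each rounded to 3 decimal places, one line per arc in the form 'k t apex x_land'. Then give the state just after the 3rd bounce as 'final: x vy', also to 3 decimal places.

1 3.748 21.449 20.841
2 2.343 6.727 33.870
3 1.312 2.109 41.166
final: 41.166 3.601

Arc 1: start y=8.010, vy=16.230 → t=3.748, apex=21.449, x_land=20.841, impact vy=-20.504
  bounce: vy ← 0.56·20.504 = 11.482
Arc 2: start y=0.000, vy=11.482 → t=2.343, apex=6.727, x_land=33.870, impact vy=-11.482
  bounce: vy ← 0.56·11.482 = 6.430
Arc 3: start y=0.000, vy=6.430 → t=1.312, apex=2.109, x_land=41.166, impact vy=-6.430
  bounce: vy ← 0.56·6.430 = 3.601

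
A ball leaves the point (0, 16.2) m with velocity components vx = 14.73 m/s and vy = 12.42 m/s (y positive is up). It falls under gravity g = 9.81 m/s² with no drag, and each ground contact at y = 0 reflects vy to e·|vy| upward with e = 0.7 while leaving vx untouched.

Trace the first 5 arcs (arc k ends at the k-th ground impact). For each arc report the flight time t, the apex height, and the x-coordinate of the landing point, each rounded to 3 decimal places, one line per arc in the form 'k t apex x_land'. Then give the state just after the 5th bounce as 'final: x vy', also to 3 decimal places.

Arc 1: start y=16.200, vy=12.420 → t=3.481, apex=24.062, x_land=51.274, impact vy=-21.728
  bounce: vy ← 0.7·21.728 = 15.210
Arc 2: start y=0.000, vy=15.210 → t=3.101, apex=11.790, x_land=96.949, impact vy=-15.210
  bounce: vy ← 0.7·15.210 = 10.647
Arc 3: start y=0.000, vy=10.647 → t=2.171, apex=5.777, x_land=128.922, impact vy=-10.647
  bounce: vy ← 0.7·10.647 = 7.453
Arc 4: start y=0.000, vy=7.453 → t=1.519, apex=2.831, x_land=151.302, impact vy=-7.453
  bounce: vy ← 0.7·7.453 = 5.217
Arc 5: start y=0.000, vy=5.217 → t=1.064, apex=1.387, x_land=166.969, impact vy=-5.217
  bounce: vy ← 0.7·5.217 = 3.652

1 3.481 24.062 51.274
2 3.101 11.790 96.949
3 2.171 5.777 128.922
4 1.519 2.831 151.302
5 1.064 1.387 166.969
final: 166.969 3.652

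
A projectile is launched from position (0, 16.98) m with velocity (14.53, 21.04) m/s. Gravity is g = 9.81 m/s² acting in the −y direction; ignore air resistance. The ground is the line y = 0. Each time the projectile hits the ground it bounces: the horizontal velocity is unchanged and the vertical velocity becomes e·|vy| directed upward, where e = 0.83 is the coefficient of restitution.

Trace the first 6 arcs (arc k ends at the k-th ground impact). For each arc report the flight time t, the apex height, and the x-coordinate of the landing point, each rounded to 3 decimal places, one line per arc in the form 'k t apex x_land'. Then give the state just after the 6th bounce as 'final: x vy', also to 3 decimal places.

1 4.984 39.543 72.419
2 4.713 27.241 140.902
3 3.912 18.766 197.744
4 3.247 12.928 244.922
5 2.695 8.906 284.080
6 2.237 6.135 316.582
final: 316.582 9.107

Arc 1: start y=16.980, vy=21.040 → t=4.984, apex=39.543, x_land=72.419, impact vy=-27.854
  bounce: vy ← 0.83·27.854 = 23.119
Arc 2: start y=0.000, vy=23.119 → t=4.713, apex=27.241, x_land=140.902, impact vy=-23.119
  bounce: vy ← 0.83·23.119 = 19.188
Arc 3: start y=0.000, vy=19.188 → t=3.912, apex=18.766, x_land=197.744, impact vy=-19.188
  bounce: vy ← 0.83·19.188 = 15.926
Arc 4: start y=0.000, vy=15.926 → t=3.247, apex=12.928, x_land=244.922, impact vy=-15.926
  bounce: vy ← 0.83·15.926 = 13.219
Arc 5: start y=0.000, vy=13.219 → t=2.695, apex=8.906, x_land=284.080, impact vy=-13.219
  bounce: vy ← 0.83·13.219 = 10.972
Arc 6: start y=0.000, vy=10.972 → t=2.237, apex=6.135, x_land=316.582, impact vy=-10.972
  bounce: vy ← 0.83·10.972 = 9.107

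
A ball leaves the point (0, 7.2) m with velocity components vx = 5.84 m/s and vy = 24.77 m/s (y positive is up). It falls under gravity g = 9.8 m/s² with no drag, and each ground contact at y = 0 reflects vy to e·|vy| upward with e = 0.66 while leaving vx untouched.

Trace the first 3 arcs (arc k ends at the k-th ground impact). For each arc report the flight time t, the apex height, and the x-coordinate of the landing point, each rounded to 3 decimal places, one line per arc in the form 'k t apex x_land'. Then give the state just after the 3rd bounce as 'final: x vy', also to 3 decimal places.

1 5.331 38.504 31.132
2 3.700 16.772 52.741
3 2.442 7.306 67.003
final: 67.003 7.898

Arc 1: start y=7.200, vy=24.770 → t=5.331, apex=38.504, x_land=31.132, impact vy=-27.471
  bounce: vy ← 0.66·27.471 = 18.131
Arc 2: start y=0.000, vy=18.131 → t=3.700, apex=16.772, x_land=52.741, impact vy=-18.131
  bounce: vy ← 0.66·18.131 = 11.967
Arc 3: start y=0.000, vy=11.967 → t=2.442, apex=7.306, x_land=67.003, impact vy=-11.967
  bounce: vy ← 0.66·11.967 = 7.898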